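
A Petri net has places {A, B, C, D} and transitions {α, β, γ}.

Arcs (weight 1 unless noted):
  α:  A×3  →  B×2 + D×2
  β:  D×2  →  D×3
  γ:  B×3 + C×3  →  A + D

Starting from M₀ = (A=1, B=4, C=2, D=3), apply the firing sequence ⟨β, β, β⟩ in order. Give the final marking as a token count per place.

(A=1, B=4, C=2, D=6)

step 1: fire β:  (A=1, B=4, C=2, D=3) → (A=1, B=4, C=2, D=4)
step 2: fire β:  (A=1, B=4, C=2, D=4) → (A=1, B=4, C=2, D=5)
step 3: fire β:  (A=1, B=4, C=2, D=5) → (A=1, B=4, C=2, D=6)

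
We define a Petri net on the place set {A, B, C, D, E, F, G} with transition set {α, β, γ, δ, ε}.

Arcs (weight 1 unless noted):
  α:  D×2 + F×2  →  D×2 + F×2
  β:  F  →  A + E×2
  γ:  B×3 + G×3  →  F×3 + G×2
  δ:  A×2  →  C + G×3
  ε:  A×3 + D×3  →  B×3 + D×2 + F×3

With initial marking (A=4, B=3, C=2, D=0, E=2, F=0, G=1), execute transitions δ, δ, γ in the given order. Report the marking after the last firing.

(A=0, B=0, C=4, D=0, E=2, F=3, G=6)

step 1: fire δ:  (A=4, B=3, C=2, D=0, E=2, F=0, G=1) → (A=2, B=3, C=3, D=0, E=2, F=0, G=4)
step 2: fire δ:  (A=2, B=3, C=3, D=0, E=2, F=0, G=4) → (A=0, B=3, C=4, D=0, E=2, F=0, G=7)
step 3: fire γ:  (A=0, B=3, C=4, D=0, E=2, F=0, G=7) → (A=0, B=0, C=4, D=0, E=2, F=3, G=6)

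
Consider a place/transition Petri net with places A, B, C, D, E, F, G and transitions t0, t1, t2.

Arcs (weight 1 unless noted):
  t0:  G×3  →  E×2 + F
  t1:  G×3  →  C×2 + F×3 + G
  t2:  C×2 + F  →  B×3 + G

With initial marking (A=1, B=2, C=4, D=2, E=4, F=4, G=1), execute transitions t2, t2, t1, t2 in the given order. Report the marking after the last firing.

step 1: fire t2:  (A=1, B=2, C=4, D=2, E=4, F=4, G=1) → (A=1, B=5, C=2, D=2, E=4, F=3, G=2)
step 2: fire t2:  (A=1, B=5, C=2, D=2, E=4, F=3, G=2) → (A=1, B=8, C=0, D=2, E=4, F=2, G=3)
step 3: fire t1:  (A=1, B=8, C=0, D=2, E=4, F=2, G=3) → (A=1, B=8, C=2, D=2, E=4, F=5, G=1)
step 4: fire t2:  (A=1, B=8, C=2, D=2, E=4, F=5, G=1) → (A=1, B=11, C=0, D=2, E=4, F=4, G=2)

(A=1, B=11, C=0, D=2, E=4, F=4, G=2)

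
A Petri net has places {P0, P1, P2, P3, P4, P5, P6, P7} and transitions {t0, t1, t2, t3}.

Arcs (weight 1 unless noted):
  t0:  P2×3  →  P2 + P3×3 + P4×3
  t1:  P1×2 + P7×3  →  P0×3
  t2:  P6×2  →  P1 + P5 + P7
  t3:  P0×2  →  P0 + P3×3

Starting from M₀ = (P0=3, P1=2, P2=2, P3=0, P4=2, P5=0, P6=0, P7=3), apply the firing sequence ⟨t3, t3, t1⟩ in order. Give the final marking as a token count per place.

(P0=4, P1=0, P2=2, P3=6, P4=2, P5=0, P6=0, P7=0)

step 1: fire t3:  (P0=3, P1=2, P2=2, P3=0, P4=2, P5=0, P6=0, P7=3) → (P0=2, P1=2, P2=2, P3=3, P4=2, P5=0, P6=0, P7=3)
step 2: fire t3:  (P0=2, P1=2, P2=2, P3=3, P4=2, P5=0, P6=0, P7=3) → (P0=1, P1=2, P2=2, P3=6, P4=2, P5=0, P6=0, P7=3)
step 3: fire t1:  (P0=1, P1=2, P2=2, P3=6, P4=2, P5=0, P6=0, P7=3) → (P0=4, P1=0, P2=2, P3=6, P4=2, P5=0, P6=0, P7=0)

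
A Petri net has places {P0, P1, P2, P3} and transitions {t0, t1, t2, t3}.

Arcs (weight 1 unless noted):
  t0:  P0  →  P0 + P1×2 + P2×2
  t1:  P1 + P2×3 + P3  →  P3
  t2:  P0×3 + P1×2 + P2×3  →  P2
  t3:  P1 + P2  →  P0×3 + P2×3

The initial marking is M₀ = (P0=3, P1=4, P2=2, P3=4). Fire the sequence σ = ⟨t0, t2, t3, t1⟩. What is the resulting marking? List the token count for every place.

(P0=3, P1=2, P2=1, P3=4)

step 1: fire t0:  (P0=3, P1=4, P2=2, P3=4) → (P0=3, P1=6, P2=4, P3=4)
step 2: fire t2:  (P0=3, P1=6, P2=4, P3=4) → (P0=0, P1=4, P2=2, P3=4)
step 3: fire t3:  (P0=0, P1=4, P2=2, P3=4) → (P0=3, P1=3, P2=4, P3=4)
step 4: fire t1:  (P0=3, P1=3, P2=4, P3=4) → (P0=3, P1=2, P2=1, P3=4)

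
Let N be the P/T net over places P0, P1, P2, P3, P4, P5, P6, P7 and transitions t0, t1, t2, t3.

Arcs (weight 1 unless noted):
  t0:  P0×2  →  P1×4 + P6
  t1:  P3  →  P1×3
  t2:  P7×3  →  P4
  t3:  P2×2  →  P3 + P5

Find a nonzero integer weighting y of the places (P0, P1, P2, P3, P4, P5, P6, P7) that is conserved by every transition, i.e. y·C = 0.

y = (P0:4, P1:2, P2:3, P3:6, P4:0, P5:0, P6:0, P7:0)

Incidence matrix C (rows=places, cols=transitions):
       t0   t1   t2   t3
   P0  -2    0    0    0
   P1   4    3    0    0
   P2   0    0    0   -2
   P3   0   -1    0    1
   P4   0    0    1    0
   P5   0    0    0    1
   P6   1    0    0    0
   P7   0    0   -3    0

Candidate y = [4, 2, 3, 6, 0, 0, 0, 0]; check y·C column-wise:
  col t0: 4·-2 + 2·4 + 3·0 + 6·0 + 0·1 = 0
  col t1: 4·0 + 2·3 + 3·0 + 6·-1 = 0
  col t2: 4·0 + 2·0 + 3·0 + 6·0 + 0·1 + 0·-3 = 0
  col t3: 4·0 + 2·0 + 3·-2 + 6·1 + 0·1 = 0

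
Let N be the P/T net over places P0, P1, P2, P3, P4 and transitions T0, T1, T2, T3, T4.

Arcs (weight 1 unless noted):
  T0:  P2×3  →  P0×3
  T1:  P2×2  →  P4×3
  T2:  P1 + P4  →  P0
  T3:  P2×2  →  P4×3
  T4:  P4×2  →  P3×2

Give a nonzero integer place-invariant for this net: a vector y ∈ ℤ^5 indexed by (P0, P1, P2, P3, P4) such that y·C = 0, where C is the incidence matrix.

y = (P0:3, P1:1, P2:3, P3:2, P4:2)

Incidence matrix C (rows=places, cols=transitions):
       T0   T1   T2   T3   T4
   P0   3    0    1    0    0
   P1   0    0   -1    0    0
   P2  -3   -2    0   -2    0
   P3   0    0    0    0    2
   P4   0    3   -1    3   -2

Candidate y = [3, 1, 3, 2, 2]; check y·C column-wise:
  col T0: 3·3 + 1·0 + 3·-3 + 2·0 + 2·0 = 0
  col T1: 3·0 + 1·0 + 3·-2 + 2·0 + 2·3 = 0
  col T2: 3·1 + 1·-1 + 3·0 + 2·0 + 2·-1 = 0
  col T3: 3·0 + 1·0 + 3·-2 + 2·0 + 2·3 = 0
  col T4: 3·0 + 1·0 + 3·0 + 2·2 + 2·-2 = 0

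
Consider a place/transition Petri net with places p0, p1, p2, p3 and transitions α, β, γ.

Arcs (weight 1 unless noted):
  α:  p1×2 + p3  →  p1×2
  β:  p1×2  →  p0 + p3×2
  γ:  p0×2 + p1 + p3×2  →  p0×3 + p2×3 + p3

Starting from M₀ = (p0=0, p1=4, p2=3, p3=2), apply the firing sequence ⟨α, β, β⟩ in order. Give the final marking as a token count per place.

(p0=2, p1=0, p2=3, p3=5)

step 1: fire α:  (p0=0, p1=4, p2=3, p3=2) → (p0=0, p1=4, p2=3, p3=1)
step 2: fire β:  (p0=0, p1=4, p2=3, p3=1) → (p0=1, p1=2, p2=3, p3=3)
step 3: fire β:  (p0=1, p1=2, p2=3, p3=3) → (p0=2, p1=0, p2=3, p3=5)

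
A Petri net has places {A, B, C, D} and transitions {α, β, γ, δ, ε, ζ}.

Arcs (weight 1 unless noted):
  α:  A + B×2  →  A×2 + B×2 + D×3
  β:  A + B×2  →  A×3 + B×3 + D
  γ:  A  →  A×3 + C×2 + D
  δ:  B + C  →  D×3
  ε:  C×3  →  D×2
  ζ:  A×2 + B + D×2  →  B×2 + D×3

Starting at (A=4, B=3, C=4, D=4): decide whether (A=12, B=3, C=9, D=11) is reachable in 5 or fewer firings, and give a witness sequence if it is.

step 1: fire β:  (A=4, B=3, C=4, D=4) → (A=6, B=4, C=4, D=5)
step 2: fire γ:  (A=6, B=4, C=4, D=5) → (A=8, B=4, C=6, D=6)
step 3: fire γ:  (A=8, B=4, C=6, D=6) → (A=10, B=4, C=8, D=7)
step 4: fire γ:  (A=10, B=4, C=8, D=7) → (A=12, B=4, C=10, D=8)
step 5: fire δ:  (A=12, B=4, C=10, D=8) → (A=12, B=3, C=9, D=11)

YES — reachable via ⟨β, γ, γ, γ, δ⟩ (5 firings)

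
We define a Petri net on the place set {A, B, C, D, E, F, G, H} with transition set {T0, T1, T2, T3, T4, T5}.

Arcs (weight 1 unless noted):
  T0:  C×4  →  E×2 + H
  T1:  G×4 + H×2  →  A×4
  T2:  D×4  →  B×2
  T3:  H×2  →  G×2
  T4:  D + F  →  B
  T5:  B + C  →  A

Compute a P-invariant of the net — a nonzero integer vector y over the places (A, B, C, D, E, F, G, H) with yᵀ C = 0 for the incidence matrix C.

y = (A:0, B:2, C:-2, D:1, E:-4, F:1, G:0, H:0)

Incidence matrix C (rows=places, cols=transitions):
       T0   T1   T2   T3   T4   T5
    A   0    4    0    0    0    1
    B   0    0    2    0    1   -1
    C  -4    0    0    0    0   -1
    D   0    0   -4    0   -1    0
    E   2    0    0    0    0    0
    F   0    0    0    0   -1    0
    G   0   -4    0    2    0    0
    H   1   -2    0   -2    0    0

Candidate y = [0, 2, -2, 1, -4, 1, 0, 0]; check y·C column-wise:
  col T0: 2·0 + -2·-4 + 1·0 + -4·2 + 1·0 + 0·1 = 0
  col T1: 0·4 + 2·0 + -2·0 + 1·0 + -4·0 + 1·0 + 0·-4 + 0·-2 = 0
  col T2: 2·2 + -2·0 + 1·-4 + -4·0 + 1·0 = 0
  col T3: 2·0 + -2·0 + 1·0 + -4·0 + 1·0 + 0·2 + 0·-2 = 0
  col T4: 2·1 + -2·0 + 1·-1 + -4·0 + 1·-1 = 0
  col T5: 0·1 + 2·-1 + -2·-1 + 1·0 + -4·0 + 1·0 = 0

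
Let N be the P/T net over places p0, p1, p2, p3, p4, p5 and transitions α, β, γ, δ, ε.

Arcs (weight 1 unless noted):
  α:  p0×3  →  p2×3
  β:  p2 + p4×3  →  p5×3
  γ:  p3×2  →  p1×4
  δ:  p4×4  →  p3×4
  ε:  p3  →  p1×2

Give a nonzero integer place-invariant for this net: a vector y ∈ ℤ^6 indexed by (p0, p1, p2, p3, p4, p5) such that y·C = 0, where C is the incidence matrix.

Incidence matrix C (rows=places, cols=transitions):
        α    β    γ    δ    ε
   p0  -3    0    0    0    0
   p1   0    0    4    0    2
   p2   3   -1    0    0    0
   p3   0    0   -2    4   -1
   p4   0   -3    0   -4    0
   p5   0    3    0    0    0

Candidate y = [6, -1, 6, -2, -2, 0]; check y·C column-wise:
  col α: 6·-3 + -1·0 + 6·3 + -2·0 + -2·0 = 0
  col β: 6·0 + -1·0 + 6·-1 + -2·0 + -2·-3 + 0·3 = 0
  col γ: 6·0 + -1·4 + 6·0 + -2·-2 + -2·0 = 0
  col δ: 6·0 + -1·0 + 6·0 + -2·4 + -2·-4 = 0
  col ε: 6·0 + -1·2 + 6·0 + -2·-1 + -2·0 = 0

y = (p0:6, p1:-1, p2:6, p3:-2, p4:-2, p5:0)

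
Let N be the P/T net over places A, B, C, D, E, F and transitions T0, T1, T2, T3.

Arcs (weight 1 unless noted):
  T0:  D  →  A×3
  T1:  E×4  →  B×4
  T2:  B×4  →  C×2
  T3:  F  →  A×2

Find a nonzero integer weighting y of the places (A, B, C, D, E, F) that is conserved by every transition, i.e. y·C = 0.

y = (A:0, B:1, C:2, D:0, E:1, F:0)

Incidence matrix C (rows=places, cols=transitions):
       T0   T1   T2   T3
    A   3    0    0    2
    B   0    4   -4    0
    C   0    0    2    0
    D  -1    0    0    0
    E   0   -4    0    0
    F   0    0    0   -1

Candidate y = [0, 1, 2, 0, 1, 0]; check y·C column-wise:
  col T0: 0·3 + 1·0 + 2·0 + 0·-1 + 1·0 = 0
  col T1: 1·4 + 2·0 + 1·-4 = 0
  col T2: 1·-4 + 2·2 + 1·0 = 0
  col T3: 0·2 + 1·0 + 2·0 + 1·0 + 0·-1 = 0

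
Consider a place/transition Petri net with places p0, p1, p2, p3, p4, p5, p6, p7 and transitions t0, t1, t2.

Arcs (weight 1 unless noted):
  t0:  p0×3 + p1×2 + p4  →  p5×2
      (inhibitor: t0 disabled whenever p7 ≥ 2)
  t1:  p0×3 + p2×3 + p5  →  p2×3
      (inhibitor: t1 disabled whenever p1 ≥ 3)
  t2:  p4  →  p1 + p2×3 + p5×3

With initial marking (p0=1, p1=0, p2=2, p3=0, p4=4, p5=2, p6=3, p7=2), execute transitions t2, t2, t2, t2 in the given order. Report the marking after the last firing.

(p0=1, p1=4, p2=14, p3=0, p4=0, p5=14, p6=3, p7=2)

step 1: fire t2:  (p0=1, p1=0, p2=2, p3=0, p4=4, p5=2, p6=3, p7=2) → (p0=1, p1=1, p2=5, p3=0, p4=3, p5=5, p6=3, p7=2)
step 2: fire t2:  (p0=1, p1=1, p2=5, p3=0, p4=3, p5=5, p6=3, p7=2) → (p0=1, p1=2, p2=8, p3=0, p4=2, p5=8, p6=3, p7=2)
step 3: fire t2:  (p0=1, p1=2, p2=8, p3=0, p4=2, p5=8, p6=3, p7=2) → (p0=1, p1=3, p2=11, p3=0, p4=1, p5=11, p6=3, p7=2)
step 4: fire t2:  (p0=1, p1=3, p2=11, p3=0, p4=1, p5=11, p6=3, p7=2) → (p0=1, p1=4, p2=14, p3=0, p4=0, p5=14, p6=3, p7=2)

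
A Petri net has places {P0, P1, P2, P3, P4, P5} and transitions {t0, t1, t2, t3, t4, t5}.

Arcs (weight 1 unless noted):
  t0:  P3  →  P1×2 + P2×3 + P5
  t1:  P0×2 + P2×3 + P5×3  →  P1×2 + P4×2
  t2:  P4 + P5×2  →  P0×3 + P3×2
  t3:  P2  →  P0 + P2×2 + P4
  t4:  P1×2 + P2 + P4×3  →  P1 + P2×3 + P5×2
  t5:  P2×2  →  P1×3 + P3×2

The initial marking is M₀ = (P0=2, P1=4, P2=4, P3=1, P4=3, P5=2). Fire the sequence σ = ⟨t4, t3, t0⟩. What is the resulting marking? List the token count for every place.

step 1: fire t4:  (P0=2, P1=4, P2=4, P3=1, P4=3, P5=2) → (P0=2, P1=3, P2=6, P3=1, P4=0, P5=4)
step 2: fire t3:  (P0=2, P1=3, P2=6, P3=1, P4=0, P5=4) → (P0=3, P1=3, P2=7, P3=1, P4=1, P5=4)
step 3: fire t0:  (P0=3, P1=3, P2=7, P3=1, P4=1, P5=4) → (P0=3, P1=5, P2=10, P3=0, P4=1, P5=5)

(P0=3, P1=5, P2=10, P3=0, P4=1, P5=5)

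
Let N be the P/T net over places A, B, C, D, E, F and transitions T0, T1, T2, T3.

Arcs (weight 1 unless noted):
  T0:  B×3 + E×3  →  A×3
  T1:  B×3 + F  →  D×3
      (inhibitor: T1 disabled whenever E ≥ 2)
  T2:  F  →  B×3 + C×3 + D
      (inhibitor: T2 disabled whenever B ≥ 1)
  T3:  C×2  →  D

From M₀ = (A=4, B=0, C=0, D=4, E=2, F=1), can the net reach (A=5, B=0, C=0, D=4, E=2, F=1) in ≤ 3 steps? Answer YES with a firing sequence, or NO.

NO — not reachable within 3 firings

depth 0: 1 marking
depth 1: 2 markings reached so far
depth 2: 3 markings reached so far
depth 3: 3 markings reached so far
(frontier empty at depth 3; search complete)
target is not among the 3 markings reachable within 3 steps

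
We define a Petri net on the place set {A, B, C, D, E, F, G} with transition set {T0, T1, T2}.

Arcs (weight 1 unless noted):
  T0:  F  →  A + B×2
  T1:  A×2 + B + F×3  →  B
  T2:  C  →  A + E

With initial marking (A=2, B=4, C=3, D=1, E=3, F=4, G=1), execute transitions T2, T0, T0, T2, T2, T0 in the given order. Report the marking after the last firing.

step 1: fire T2:  (A=2, B=4, C=3, D=1, E=3, F=4, G=1) → (A=3, B=4, C=2, D=1, E=4, F=4, G=1)
step 2: fire T0:  (A=3, B=4, C=2, D=1, E=4, F=4, G=1) → (A=4, B=6, C=2, D=1, E=4, F=3, G=1)
step 3: fire T0:  (A=4, B=6, C=2, D=1, E=4, F=3, G=1) → (A=5, B=8, C=2, D=1, E=4, F=2, G=1)
step 4: fire T2:  (A=5, B=8, C=2, D=1, E=4, F=2, G=1) → (A=6, B=8, C=1, D=1, E=5, F=2, G=1)
step 5: fire T2:  (A=6, B=8, C=1, D=1, E=5, F=2, G=1) → (A=7, B=8, C=0, D=1, E=6, F=2, G=1)
step 6: fire T0:  (A=7, B=8, C=0, D=1, E=6, F=2, G=1) → (A=8, B=10, C=0, D=1, E=6, F=1, G=1)

(A=8, B=10, C=0, D=1, E=6, F=1, G=1)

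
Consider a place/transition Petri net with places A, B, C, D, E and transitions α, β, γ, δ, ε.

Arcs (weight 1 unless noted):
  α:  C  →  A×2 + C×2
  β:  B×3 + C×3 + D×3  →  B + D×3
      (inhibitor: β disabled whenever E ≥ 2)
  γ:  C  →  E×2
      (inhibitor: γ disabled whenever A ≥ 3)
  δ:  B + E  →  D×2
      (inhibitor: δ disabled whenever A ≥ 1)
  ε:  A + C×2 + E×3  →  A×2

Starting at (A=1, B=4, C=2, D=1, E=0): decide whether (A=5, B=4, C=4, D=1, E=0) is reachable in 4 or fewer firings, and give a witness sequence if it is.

step 1: fire α:  (A=1, B=4, C=2, D=1, E=0) → (A=3, B=4, C=3, D=1, E=0)
step 2: fire α:  (A=3, B=4, C=3, D=1, E=0) → (A=5, B=4, C=4, D=1, E=0)

YES — reachable via ⟨α, α⟩ (2 firings)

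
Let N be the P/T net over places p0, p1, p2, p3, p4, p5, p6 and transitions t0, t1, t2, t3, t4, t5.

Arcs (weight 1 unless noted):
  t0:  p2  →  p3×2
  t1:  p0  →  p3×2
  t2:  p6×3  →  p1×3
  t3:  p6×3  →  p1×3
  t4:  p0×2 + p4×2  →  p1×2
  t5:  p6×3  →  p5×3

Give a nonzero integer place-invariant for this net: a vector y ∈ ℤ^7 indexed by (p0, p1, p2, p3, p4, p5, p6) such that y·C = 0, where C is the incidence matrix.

y = (p0:2, p1:0, p2:2, p3:1, p4:-2, p5:0, p6:0)

Incidence matrix C (rows=places, cols=transitions):
       t0   t1   t2   t3   t4   t5
   p0   0   -1    0    0   -2    0
   p1   0    0    3    3    2    0
   p2  -1    0    0    0    0    0
   p3   2    2    0    0    0    0
   p4   0    0    0    0   -2    0
   p5   0    0    0    0    0    3
   p6   0    0   -3   -3    0   -3

Candidate y = [2, 0, 2, 1, -2, 0, 0]; check y·C column-wise:
  col t0: 2·0 + 2·-1 + 1·2 + -2·0 = 0
  col t1: 2·-1 + 2·0 + 1·2 + -2·0 = 0
  col t2: 2·0 + 0·3 + 2·0 + 1·0 + -2·0 + 0·-3 = 0
  col t3: 2·0 + 0·3 + 2·0 + 1·0 + -2·0 + 0·-3 = 0
  col t4: 2·-2 + 0·2 + 2·0 + 1·0 + -2·-2 = 0
  col t5: 2·0 + 2·0 + 1·0 + -2·0 + 0·3 + 0·-3 = 0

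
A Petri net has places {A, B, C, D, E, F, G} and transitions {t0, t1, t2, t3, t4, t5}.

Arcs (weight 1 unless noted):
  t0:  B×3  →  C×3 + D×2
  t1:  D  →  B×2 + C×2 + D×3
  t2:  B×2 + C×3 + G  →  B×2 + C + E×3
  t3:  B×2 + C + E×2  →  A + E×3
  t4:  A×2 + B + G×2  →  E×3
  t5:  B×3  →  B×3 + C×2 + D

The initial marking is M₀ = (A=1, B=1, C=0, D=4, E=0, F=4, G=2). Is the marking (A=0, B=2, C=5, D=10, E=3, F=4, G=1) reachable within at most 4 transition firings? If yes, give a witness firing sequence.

depth 0: 1 marking
depth 1: 2 markings reached so far
depth 2: 5 markings reached so far
depth 3: 12 markings reached so far
depth 4: 26 markings reached so far
target is not among the 26 markings reachable within 4 steps

NO — not reachable within 4 firings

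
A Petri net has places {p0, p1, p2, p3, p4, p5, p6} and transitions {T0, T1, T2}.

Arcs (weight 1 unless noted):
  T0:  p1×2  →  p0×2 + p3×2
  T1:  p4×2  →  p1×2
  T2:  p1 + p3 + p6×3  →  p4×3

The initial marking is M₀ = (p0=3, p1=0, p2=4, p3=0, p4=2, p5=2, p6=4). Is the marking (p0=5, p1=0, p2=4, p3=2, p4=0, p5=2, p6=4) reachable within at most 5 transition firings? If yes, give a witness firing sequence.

YES — reachable via ⟨T1, T0⟩ (2 firings)

step 1: fire T1:  (p0=3, p1=0, p2=4, p3=0, p4=2, p5=2, p6=4) → (p0=3, p1=2, p2=4, p3=0, p4=0, p5=2, p6=4)
step 2: fire T0:  (p0=3, p1=2, p2=4, p3=0, p4=0, p5=2, p6=4) → (p0=5, p1=0, p2=4, p3=2, p4=0, p5=2, p6=4)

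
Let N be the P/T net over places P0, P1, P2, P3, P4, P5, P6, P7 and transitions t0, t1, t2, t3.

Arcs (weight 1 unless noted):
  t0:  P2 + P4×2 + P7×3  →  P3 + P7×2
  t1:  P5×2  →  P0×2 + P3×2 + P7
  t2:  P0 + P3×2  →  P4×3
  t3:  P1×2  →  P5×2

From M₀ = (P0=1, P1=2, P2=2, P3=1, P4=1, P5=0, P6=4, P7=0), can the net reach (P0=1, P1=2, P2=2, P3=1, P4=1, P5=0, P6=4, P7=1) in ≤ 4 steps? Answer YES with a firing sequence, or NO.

NO — not reachable within 4 firings

depth 0: 1 marking
depth 1: 2 markings reached so far
depth 2: 3 markings reached so far
depth 3: 4 markings reached so far
depth 4: 4 markings reached so far
(frontier empty at depth 4; search complete)
target is not among the 4 markings reachable within 4 steps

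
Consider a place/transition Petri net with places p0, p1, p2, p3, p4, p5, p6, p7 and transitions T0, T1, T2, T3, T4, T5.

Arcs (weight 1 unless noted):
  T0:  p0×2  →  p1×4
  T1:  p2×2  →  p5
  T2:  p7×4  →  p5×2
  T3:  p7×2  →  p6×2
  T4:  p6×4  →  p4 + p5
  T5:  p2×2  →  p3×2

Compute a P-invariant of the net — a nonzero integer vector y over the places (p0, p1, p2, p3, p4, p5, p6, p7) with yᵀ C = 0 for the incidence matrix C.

y = (p0:2, p1:1, p2:0, p3:0, p4:0, p5:0, p6:0, p7:0)

Incidence matrix C (rows=places, cols=transitions):
       T0   T1   T2   T3   T4   T5
   p0  -2    0    0    0    0    0
   p1   4    0    0    0    0    0
   p2   0   -2    0    0    0   -2
   p3   0    0    0    0    0    2
   p4   0    0    0    0    1    0
   p5   0    1    2    0    1    0
   p6   0    0    0    2   -4    0
   p7   0    0   -4   -2    0    0

Candidate y = [2, 1, 0, 0, 0, 0, 0, 0]; check y·C column-wise:
  col T0: 2·-2 + 1·4 = 0
  col T1: 2·0 + 1·0 + 0·-2 + 0·1 = 0
  col T2: 2·0 + 1·0 + 0·2 + 0·-4 = 0
  col T3: 2·0 + 1·0 + 0·2 + 0·-2 = 0
  col T4: 2·0 + 1·0 + 0·1 + 0·1 + 0·-4 = 0
  col T5: 2·0 + 1·0 + 0·-2 + 0·2 = 0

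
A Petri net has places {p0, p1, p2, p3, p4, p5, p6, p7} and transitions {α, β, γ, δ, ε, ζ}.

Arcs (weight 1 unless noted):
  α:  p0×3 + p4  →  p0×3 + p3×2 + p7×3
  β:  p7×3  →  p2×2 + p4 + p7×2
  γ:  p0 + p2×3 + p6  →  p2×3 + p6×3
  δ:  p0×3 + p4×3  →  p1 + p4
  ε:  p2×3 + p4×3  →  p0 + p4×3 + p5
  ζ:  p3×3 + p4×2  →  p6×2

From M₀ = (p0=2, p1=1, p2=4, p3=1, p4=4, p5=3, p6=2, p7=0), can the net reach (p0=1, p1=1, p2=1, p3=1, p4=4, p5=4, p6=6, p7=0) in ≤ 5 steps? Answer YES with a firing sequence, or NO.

YES — reachable via ⟨γ, γ, ε⟩ (3 firings)

step 1: fire γ:  (p0=2, p1=1, p2=4, p3=1, p4=4, p5=3, p6=2, p7=0) → (p0=1, p1=1, p2=4, p3=1, p4=4, p5=3, p6=4, p7=0)
step 2: fire γ:  (p0=1, p1=1, p2=4, p3=1, p4=4, p5=3, p6=4, p7=0) → (p0=0, p1=1, p2=4, p3=1, p4=4, p5=3, p6=6, p7=0)
step 3: fire ε:  (p0=0, p1=1, p2=4, p3=1, p4=4, p5=3, p6=6, p7=0) → (p0=1, p1=1, p2=1, p3=1, p4=4, p5=4, p6=6, p7=0)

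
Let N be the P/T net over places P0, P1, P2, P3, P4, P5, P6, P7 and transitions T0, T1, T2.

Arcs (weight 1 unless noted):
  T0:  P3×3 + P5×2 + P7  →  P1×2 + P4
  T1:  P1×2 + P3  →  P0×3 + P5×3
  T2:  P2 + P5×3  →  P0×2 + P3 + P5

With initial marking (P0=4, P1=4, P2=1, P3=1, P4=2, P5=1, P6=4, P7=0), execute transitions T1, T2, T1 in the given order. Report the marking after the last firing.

step 1: fire T1:  (P0=4, P1=4, P2=1, P3=1, P4=2, P5=1, P6=4, P7=0) → (P0=7, P1=2, P2=1, P3=0, P4=2, P5=4, P6=4, P7=0)
step 2: fire T2:  (P0=7, P1=2, P2=1, P3=0, P4=2, P5=4, P6=4, P7=0) → (P0=9, P1=2, P2=0, P3=1, P4=2, P5=2, P6=4, P7=0)
step 3: fire T1:  (P0=9, P1=2, P2=0, P3=1, P4=2, P5=2, P6=4, P7=0) → (P0=12, P1=0, P2=0, P3=0, P4=2, P5=5, P6=4, P7=0)

(P0=12, P1=0, P2=0, P3=0, P4=2, P5=5, P6=4, P7=0)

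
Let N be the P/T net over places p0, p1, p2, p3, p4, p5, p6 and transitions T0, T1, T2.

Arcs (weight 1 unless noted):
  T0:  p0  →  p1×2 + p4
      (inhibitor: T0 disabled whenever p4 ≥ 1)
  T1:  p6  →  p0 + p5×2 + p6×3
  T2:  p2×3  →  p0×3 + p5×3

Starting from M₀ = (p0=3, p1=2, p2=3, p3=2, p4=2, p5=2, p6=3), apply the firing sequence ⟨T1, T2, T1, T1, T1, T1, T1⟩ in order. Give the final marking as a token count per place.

(p0=12, p1=2, p2=0, p3=2, p4=2, p5=17, p6=15)

step 1: fire T1:  (p0=3, p1=2, p2=3, p3=2, p4=2, p5=2, p6=3) → (p0=4, p1=2, p2=3, p3=2, p4=2, p5=4, p6=5)
step 2: fire T2:  (p0=4, p1=2, p2=3, p3=2, p4=2, p5=4, p6=5) → (p0=7, p1=2, p2=0, p3=2, p4=2, p5=7, p6=5)
step 3: fire T1:  (p0=7, p1=2, p2=0, p3=2, p4=2, p5=7, p6=5) → (p0=8, p1=2, p2=0, p3=2, p4=2, p5=9, p6=7)
step 4: fire T1:  (p0=8, p1=2, p2=0, p3=2, p4=2, p5=9, p6=7) → (p0=9, p1=2, p2=0, p3=2, p4=2, p5=11, p6=9)
step 5: fire T1:  (p0=9, p1=2, p2=0, p3=2, p4=2, p5=11, p6=9) → (p0=10, p1=2, p2=0, p3=2, p4=2, p5=13, p6=11)
step 6: fire T1:  (p0=10, p1=2, p2=0, p3=2, p4=2, p5=13, p6=11) → (p0=11, p1=2, p2=0, p3=2, p4=2, p5=15, p6=13)
step 7: fire T1:  (p0=11, p1=2, p2=0, p3=2, p4=2, p5=15, p6=13) → (p0=12, p1=2, p2=0, p3=2, p4=2, p5=17, p6=15)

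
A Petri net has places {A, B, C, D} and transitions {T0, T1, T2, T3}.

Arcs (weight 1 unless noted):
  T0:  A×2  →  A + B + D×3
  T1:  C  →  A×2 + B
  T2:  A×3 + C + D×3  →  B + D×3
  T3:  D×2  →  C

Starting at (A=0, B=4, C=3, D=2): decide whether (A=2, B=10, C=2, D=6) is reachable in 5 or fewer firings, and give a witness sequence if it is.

depth 0: 1 marking
depth 1: 3 markings reached so far
depth 2: 6 markings reached so far
depth 3: 10 markings reached so far
depth 4: 16 markings reached so far
depth 5: 23 markings reached so far
target is not among the 23 markings reachable within 5 steps

NO — not reachable within 5 firings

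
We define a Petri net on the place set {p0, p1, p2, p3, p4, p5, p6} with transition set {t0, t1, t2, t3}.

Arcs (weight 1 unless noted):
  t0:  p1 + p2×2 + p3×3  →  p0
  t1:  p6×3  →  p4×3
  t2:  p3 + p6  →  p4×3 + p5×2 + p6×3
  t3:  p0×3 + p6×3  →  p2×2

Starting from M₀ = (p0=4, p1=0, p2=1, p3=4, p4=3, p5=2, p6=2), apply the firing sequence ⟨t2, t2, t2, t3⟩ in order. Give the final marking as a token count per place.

step 1: fire t2:  (p0=4, p1=0, p2=1, p3=4, p4=3, p5=2, p6=2) → (p0=4, p1=0, p2=1, p3=3, p4=6, p5=4, p6=4)
step 2: fire t2:  (p0=4, p1=0, p2=1, p3=3, p4=6, p5=4, p6=4) → (p0=4, p1=0, p2=1, p3=2, p4=9, p5=6, p6=6)
step 3: fire t2:  (p0=4, p1=0, p2=1, p3=2, p4=9, p5=6, p6=6) → (p0=4, p1=0, p2=1, p3=1, p4=12, p5=8, p6=8)
step 4: fire t3:  (p0=4, p1=0, p2=1, p3=1, p4=12, p5=8, p6=8) → (p0=1, p1=0, p2=3, p3=1, p4=12, p5=8, p6=5)

(p0=1, p1=0, p2=3, p3=1, p4=12, p5=8, p6=5)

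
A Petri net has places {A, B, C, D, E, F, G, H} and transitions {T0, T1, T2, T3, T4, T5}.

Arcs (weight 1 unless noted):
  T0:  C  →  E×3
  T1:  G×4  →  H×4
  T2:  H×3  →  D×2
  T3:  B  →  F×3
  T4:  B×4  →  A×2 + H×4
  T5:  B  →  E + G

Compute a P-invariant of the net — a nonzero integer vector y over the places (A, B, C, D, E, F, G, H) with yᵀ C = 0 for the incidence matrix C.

Incidence matrix C (rows=places, cols=transitions):
       T0   T1   T2   T3   T4   T5
    A   0    0    0    0    2    0
    B   0    0    0   -1   -4   -1
    C  -1    0    0    0    0    0
    D   0    0    2    0    0    0
    E   3    0    0    0    0    1
    F   0    0    0    3    0    0
    G   0   -4    0    0    0    1
    H   0    4   -3    0    4    0

Candidate y = [6, 3, 9, 0, 3, 1, 0, 0]; check y·C column-wise:
  col T0: 6·0 + 3·0 + 9·-1 + 3·3 + 1·0 = 0
  col T1: 6·0 + 3·0 + 9·0 + 3·0 + 1·0 + 0·-4 + 0·4 = 0
  col T2: 6·0 + 3·0 + 9·0 + 0·2 + 3·0 + 1·0 + 0·-3 = 0
  col T3: 6·0 + 3·-1 + 9·0 + 3·0 + 1·3 = 0
  col T4: 6·2 + 3·-4 + 9·0 + 3·0 + 1·0 + 0·4 = 0
  col T5: 6·0 + 3·-1 + 9·0 + 3·1 + 1·0 + 0·1 = 0

y = (A:6, B:3, C:9, D:0, E:3, F:1, G:0, H:0)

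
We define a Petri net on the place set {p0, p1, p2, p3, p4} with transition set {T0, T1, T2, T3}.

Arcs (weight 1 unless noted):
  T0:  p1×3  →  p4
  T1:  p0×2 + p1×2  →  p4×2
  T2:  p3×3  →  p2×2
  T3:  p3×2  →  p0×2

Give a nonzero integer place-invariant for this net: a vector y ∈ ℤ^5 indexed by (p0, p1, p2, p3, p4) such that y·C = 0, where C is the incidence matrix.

Incidence matrix C (rows=places, cols=transitions):
       T0   T1   T2   T3
   p0   0   -2    0    2
   p1  -3   -2    0    0
   p2   0    0    2    0
   p3   0    0   -3   -2
   p4   1    2    0    0

Candidate y = [2, 1, 3, 2, 3]; check y·C column-wise:
  col T0: 2·0 + 1·-3 + 3·0 + 2·0 + 3·1 = 0
  col T1: 2·-2 + 1·-2 + 3·0 + 2·0 + 3·2 = 0
  col T2: 2·0 + 1·0 + 3·2 + 2·-3 + 3·0 = 0
  col T3: 2·2 + 1·0 + 3·0 + 2·-2 + 3·0 = 0

y = (p0:2, p1:1, p2:3, p3:2, p4:3)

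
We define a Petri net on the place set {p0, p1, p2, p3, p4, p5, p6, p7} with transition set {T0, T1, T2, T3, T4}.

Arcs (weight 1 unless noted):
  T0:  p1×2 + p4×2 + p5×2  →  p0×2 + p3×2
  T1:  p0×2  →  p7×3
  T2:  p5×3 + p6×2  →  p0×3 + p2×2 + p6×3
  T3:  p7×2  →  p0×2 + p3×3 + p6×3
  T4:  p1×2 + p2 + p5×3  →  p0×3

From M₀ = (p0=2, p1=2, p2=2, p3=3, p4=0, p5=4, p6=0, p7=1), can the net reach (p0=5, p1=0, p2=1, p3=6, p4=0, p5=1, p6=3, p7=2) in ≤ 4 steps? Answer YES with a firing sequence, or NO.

YES — reachable via ⟨T1, T3, T4⟩ (3 firings)

step 1: fire T1:  (p0=2, p1=2, p2=2, p3=3, p4=0, p5=4, p6=0, p7=1) → (p0=0, p1=2, p2=2, p3=3, p4=0, p5=4, p6=0, p7=4)
step 2: fire T3:  (p0=0, p1=2, p2=2, p3=3, p4=0, p5=4, p6=0, p7=4) → (p0=2, p1=2, p2=2, p3=6, p4=0, p5=4, p6=3, p7=2)
step 3: fire T4:  (p0=2, p1=2, p2=2, p3=6, p4=0, p5=4, p6=3, p7=2) → (p0=5, p1=0, p2=1, p3=6, p4=0, p5=1, p6=3, p7=2)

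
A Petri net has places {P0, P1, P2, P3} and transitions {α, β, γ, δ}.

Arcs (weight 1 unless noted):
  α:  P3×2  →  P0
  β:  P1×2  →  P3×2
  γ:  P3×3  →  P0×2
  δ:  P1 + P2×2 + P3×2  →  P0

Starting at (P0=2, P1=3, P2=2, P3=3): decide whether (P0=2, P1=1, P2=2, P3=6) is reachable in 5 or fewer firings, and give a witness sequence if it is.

depth 0: 1 marking
depth 1: 5 markings reached so far
depth 2: 8 markings reached so far
depth 3: 12 markings reached so far
depth 4: 12 markings reached so far
(frontier empty at depth 4; search complete)
target is not among the 12 markings reachable within 5 steps

NO — not reachable within 5 firings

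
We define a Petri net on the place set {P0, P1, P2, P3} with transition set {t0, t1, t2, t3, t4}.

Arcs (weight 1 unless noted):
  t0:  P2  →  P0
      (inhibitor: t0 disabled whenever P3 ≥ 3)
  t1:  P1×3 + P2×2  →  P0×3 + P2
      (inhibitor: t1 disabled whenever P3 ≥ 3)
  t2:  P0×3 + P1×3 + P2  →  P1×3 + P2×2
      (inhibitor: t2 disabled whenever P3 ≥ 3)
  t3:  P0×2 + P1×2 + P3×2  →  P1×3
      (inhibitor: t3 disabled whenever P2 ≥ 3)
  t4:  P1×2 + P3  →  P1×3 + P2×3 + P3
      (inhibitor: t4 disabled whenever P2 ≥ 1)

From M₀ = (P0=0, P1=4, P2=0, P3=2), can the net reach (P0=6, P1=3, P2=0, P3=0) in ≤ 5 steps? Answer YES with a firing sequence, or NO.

depth 0: 1 marking
depth 1: 2 markings reached so far
depth 2: 4 markings reached so far
depth 3: 7 markings reached so far
depth 4: 12 markings reached so far
depth 5: 17 markings reached so far
target is not among the 17 markings reachable within 5 steps

NO — not reachable within 5 firings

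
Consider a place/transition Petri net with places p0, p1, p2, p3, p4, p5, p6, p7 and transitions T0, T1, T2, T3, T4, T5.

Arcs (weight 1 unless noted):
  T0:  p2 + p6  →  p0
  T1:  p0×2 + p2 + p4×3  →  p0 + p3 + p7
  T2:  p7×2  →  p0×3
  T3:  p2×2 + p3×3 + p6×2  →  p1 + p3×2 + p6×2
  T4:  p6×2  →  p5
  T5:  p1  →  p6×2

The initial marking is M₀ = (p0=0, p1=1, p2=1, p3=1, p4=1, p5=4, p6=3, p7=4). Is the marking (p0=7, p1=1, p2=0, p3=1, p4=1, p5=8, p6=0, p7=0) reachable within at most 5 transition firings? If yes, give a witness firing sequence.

NO — not reachable within 5 firings

depth 0: 1 marking
depth 1: 5 markings reached so far
depth 2: 12 markings reached so far
depth 3: 20 markings reached so far
depth 4: 26 markings reached so far
depth 5: 29 markings reached so far
target is not among the 29 markings reachable within 5 steps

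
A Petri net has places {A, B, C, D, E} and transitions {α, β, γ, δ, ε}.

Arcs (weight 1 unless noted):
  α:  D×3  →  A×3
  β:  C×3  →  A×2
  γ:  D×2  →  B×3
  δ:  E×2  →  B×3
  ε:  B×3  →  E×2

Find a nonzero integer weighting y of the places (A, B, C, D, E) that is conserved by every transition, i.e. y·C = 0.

Incidence matrix C (rows=places, cols=transitions):
        α    β    γ    δ    ε
    A   3    2    0    0    0
    B   0    0    3    3   -3
    C   0   -3    0    0    0
    D  -3    0   -2    0    0
    E   0    0    0   -2    2

Candidate y = [3, 2, 2, 3, 3]; check y·C column-wise:
  col α: 3·3 + 2·0 + 2·0 + 3·-3 + 3·0 = 0
  col β: 3·2 + 2·0 + 2·-3 + 3·0 + 3·0 = 0
  col γ: 3·0 + 2·3 + 2·0 + 3·-2 + 3·0 = 0
  col δ: 3·0 + 2·3 + 2·0 + 3·0 + 3·-2 = 0
  col ε: 3·0 + 2·-3 + 2·0 + 3·0 + 3·2 = 0

y = (A:3, B:2, C:2, D:3, E:3)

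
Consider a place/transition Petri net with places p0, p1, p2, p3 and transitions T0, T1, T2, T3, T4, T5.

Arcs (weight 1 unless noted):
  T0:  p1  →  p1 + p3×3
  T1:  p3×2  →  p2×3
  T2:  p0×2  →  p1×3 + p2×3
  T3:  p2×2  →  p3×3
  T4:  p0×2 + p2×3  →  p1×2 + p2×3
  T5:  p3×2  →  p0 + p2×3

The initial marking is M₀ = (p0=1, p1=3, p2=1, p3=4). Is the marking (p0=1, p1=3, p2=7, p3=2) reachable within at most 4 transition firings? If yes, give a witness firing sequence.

NO — not reachable within 4 firings

depth 0: 1 marking
depth 1: 4 markings reached so far
depth 2: 14 markings reached so far
depth 3: 35 markings reached so far
depth 4: 73 markings reached so far
target is not among the 73 markings reachable within 4 steps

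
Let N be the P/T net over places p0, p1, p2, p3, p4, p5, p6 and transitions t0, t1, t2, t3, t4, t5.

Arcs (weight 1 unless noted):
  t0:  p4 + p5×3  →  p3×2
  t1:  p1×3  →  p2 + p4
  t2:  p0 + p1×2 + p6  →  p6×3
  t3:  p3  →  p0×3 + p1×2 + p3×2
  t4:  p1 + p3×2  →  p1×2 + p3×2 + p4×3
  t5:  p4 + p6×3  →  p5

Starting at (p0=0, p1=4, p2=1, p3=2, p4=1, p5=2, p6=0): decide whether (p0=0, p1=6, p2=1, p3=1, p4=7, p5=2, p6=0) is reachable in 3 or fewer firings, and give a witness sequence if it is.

depth 0: 1 marking
depth 1: 4 markings reached so far
depth 2: 9 markings reached so far
depth 3: 17 markings reached so far
target is not among the 17 markings reachable within 3 steps

NO — not reachable within 3 firings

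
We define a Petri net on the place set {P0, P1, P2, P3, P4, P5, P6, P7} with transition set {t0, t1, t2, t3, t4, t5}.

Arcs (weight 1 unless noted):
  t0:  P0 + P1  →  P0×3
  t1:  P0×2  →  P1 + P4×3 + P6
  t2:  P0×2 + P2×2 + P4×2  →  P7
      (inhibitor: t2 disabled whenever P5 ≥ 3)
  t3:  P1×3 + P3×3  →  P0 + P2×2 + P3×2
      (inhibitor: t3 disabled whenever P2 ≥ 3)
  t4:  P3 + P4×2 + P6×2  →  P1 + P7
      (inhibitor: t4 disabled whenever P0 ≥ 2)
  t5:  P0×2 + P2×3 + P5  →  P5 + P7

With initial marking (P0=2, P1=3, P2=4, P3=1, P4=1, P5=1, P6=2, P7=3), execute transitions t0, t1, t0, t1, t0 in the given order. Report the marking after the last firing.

step 1: fire t0:  (P0=2, P1=3, P2=4, P3=1, P4=1, P5=1, P6=2, P7=3) → (P0=4, P1=2, P2=4, P3=1, P4=1, P5=1, P6=2, P7=3)
step 2: fire t1:  (P0=4, P1=2, P2=4, P3=1, P4=1, P5=1, P6=2, P7=3) → (P0=2, P1=3, P2=4, P3=1, P4=4, P5=1, P6=3, P7=3)
step 3: fire t0:  (P0=2, P1=3, P2=4, P3=1, P4=4, P5=1, P6=3, P7=3) → (P0=4, P1=2, P2=4, P3=1, P4=4, P5=1, P6=3, P7=3)
step 4: fire t1:  (P0=4, P1=2, P2=4, P3=1, P4=4, P5=1, P6=3, P7=3) → (P0=2, P1=3, P2=4, P3=1, P4=7, P5=1, P6=4, P7=3)
step 5: fire t0:  (P0=2, P1=3, P2=4, P3=1, P4=7, P5=1, P6=4, P7=3) → (P0=4, P1=2, P2=4, P3=1, P4=7, P5=1, P6=4, P7=3)

(P0=4, P1=2, P2=4, P3=1, P4=7, P5=1, P6=4, P7=3)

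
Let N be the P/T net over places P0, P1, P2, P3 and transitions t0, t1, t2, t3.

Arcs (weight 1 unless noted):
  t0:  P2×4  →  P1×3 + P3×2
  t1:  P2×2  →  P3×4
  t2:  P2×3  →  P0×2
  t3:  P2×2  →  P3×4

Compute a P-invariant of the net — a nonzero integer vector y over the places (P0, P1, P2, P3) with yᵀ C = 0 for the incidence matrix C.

Incidence matrix C (rows=places, cols=transitions):
       t0   t1   t2   t3
   P0   0    0    2    0
   P1   3    0    0    0
   P2  -4   -2   -3   -2
   P3   2    4    0    4

Candidate y = [3, 2, 2, 1]; check y·C column-wise:
  col t0: 3·0 + 2·3 + 2·-4 + 1·2 = 0
  col t1: 3·0 + 2·0 + 2·-2 + 1·4 = 0
  col t2: 3·2 + 2·0 + 2·-3 + 1·0 = 0
  col t3: 3·0 + 2·0 + 2·-2 + 1·4 = 0

y = (P0:3, P1:2, P2:2, P3:1)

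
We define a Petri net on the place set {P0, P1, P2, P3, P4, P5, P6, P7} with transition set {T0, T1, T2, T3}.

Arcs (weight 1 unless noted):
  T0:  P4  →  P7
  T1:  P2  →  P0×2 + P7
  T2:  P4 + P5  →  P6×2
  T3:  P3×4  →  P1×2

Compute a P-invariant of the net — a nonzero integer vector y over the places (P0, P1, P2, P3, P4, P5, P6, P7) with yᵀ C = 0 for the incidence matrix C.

y = (P0:1, P1:0, P2:2, P3:0, P4:0, P5:0, P6:0, P7:0)

Incidence matrix C (rows=places, cols=transitions):
       T0   T1   T2   T3
   P0   0    2    0    0
   P1   0    0    0    2
   P2   0   -1    0    0
   P3   0    0    0   -4
   P4  -1    0   -1    0
   P5   0    0   -1    0
   P6   0    0    2    0
   P7   1    1    0    0

Candidate y = [1, 0, 2, 0, 0, 0, 0, 0]; check y·C column-wise:
  col T0: 1·0 + 2·0 + 0·-1 + 0·1 = 0
  col T1: 1·2 + 2·-1 + 0·1 = 0
  col T2: 1·0 + 2·0 + 0·-1 + 0·-1 + 0·2 = 0
  col T3: 1·0 + 0·2 + 2·0 + 0·-4 = 0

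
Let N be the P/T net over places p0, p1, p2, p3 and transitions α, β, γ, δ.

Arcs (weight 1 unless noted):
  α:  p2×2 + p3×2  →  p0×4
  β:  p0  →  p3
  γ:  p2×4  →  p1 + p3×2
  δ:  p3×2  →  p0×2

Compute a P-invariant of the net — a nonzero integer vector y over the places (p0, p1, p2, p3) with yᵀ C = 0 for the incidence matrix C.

Incidence matrix C (rows=places, cols=transitions):
        α    β    γ    δ
   p0   4   -1    0    2
   p1   0    0    1    0
   p2  -2    0   -4    0
   p3  -2    1    2   -2

Candidate y = [1, 2, 1, 1]; check y·C column-wise:
  col α: 1·4 + 2·0 + 1·-2 + 1·-2 = 0
  col β: 1·-1 + 2·0 + 1·0 + 1·1 = 0
  col γ: 1·0 + 2·1 + 1·-4 + 1·2 = 0
  col δ: 1·2 + 2·0 + 1·0 + 1·-2 = 0

y = (p0:1, p1:2, p2:1, p3:1)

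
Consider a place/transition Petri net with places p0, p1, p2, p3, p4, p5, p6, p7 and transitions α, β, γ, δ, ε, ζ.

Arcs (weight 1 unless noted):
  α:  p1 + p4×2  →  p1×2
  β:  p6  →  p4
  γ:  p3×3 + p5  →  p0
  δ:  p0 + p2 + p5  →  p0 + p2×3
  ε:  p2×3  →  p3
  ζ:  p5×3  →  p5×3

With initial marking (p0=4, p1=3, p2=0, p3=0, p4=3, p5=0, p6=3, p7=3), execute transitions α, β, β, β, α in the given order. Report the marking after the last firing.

step 1: fire α:  (p0=4, p1=3, p2=0, p3=0, p4=3, p5=0, p6=3, p7=3) → (p0=4, p1=4, p2=0, p3=0, p4=1, p5=0, p6=3, p7=3)
step 2: fire β:  (p0=4, p1=4, p2=0, p3=0, p4=1, p5=0, p6=3, p7=3) → (p0=4, p1=4, p2=0, p3=0, p4=2, p5=0, p6=2, p7=3)
step 3: fire β:  (p0=4, p1=4, p2=0, p3=0, p4=2, p5=0, p6=2, p7=3) → (p0=4, p1=4, p2=0, p3=0, p4=3, p5=0, p6=1, p7=3)
step 4: fire β:  (p0=4, p1=4, p2=0, p3=0, p4=3, p5=0, p6=1, p7=3) → (p0=4, p1=4, p2=0, p3=0, p4=4, p5=0, p6=0, p7=3)
step 5: fire α:  (p0=4, p1=4, p2=0, p3=0, p4=4, p5=0, p6=0, p7=3) → (p0=4, p1=5, p2=0, p3=0, p4=2, p5=0, p6=0, p7=3)

(p0=4, p1=5, p2=0, p3=0, p4=2, p5=0, p6=0, p7=3)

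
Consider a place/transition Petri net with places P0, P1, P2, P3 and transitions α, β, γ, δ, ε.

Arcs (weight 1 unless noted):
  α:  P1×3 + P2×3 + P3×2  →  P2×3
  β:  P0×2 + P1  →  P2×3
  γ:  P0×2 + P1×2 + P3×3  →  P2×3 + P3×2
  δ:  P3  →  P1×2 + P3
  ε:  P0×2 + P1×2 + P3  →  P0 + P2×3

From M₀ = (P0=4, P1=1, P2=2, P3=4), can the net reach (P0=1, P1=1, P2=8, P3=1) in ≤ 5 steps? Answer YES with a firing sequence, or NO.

depth 0: 1 marking
depth 1: 3 markings reached so far
depth 2: 7 markings reached so far
depth 3: 14 markings reached so far
depth 4: 27 markings reached so far
depth 5: 42 markings reached so far
target is not among the 42 markings reachable within 5 steps

NO — not reachable within 5 firings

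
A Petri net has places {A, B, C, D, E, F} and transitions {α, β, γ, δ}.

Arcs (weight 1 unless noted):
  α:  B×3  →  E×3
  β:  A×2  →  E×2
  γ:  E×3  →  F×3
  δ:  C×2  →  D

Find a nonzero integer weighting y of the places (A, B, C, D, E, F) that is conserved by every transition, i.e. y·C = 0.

Incidence matrix C (rows=places, cols=transitions):
        α    β    γ    δ
    A   0   -2    0    0
    B  -3    0    0    0
    C   0    0    0   -2
    D   0    0    0    1
    E   3    2   -3    0
    F   0    0    3    0

Candidate y = [0, 0, 1, 2, 0, 0]; check y·C column-wise:
  col α: 0·-3 + 1·0 + 2·0 + 0·3 = 0
  col β: 0·-2 + 1·0 + 2·0 + 0·2 = 0
  col γ: 1·0 + 2·0 + 0·-3 + 0·3 = 0
  col δ: 1·-2 + 2·1 = 0

y = (A:0, B:0, C:1, D:2, E:0, F:0)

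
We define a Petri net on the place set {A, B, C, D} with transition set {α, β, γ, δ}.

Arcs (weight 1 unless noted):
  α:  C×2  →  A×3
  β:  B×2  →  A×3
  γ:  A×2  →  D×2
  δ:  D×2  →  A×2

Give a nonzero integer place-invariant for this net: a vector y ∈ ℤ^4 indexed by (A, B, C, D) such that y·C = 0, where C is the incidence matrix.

Incidence matrix C (rows=places, cols=transitions):
        α    β    γ    δ
    A   3    3   -2    2
    B   0   -2    0    0
    C  -2    0    0    0
    D   0    0    2   -2

Candidate y = [2, 3, 3, 2]; check y·C column-wise:
  col α: 2·3 + 3·0 + 3·-2 + 2·0 = 0
  col β: 2·3 + 3·-2 + 3·0 + 2·0 = 0
  col γ: 2·-2 + 3·0 + 3·0 + 2·2 = 0
  col δ: 2·2 + 3·0 + 3·0 + 2·-2 = 0

y = (A:2, B:3, C:3, D:2)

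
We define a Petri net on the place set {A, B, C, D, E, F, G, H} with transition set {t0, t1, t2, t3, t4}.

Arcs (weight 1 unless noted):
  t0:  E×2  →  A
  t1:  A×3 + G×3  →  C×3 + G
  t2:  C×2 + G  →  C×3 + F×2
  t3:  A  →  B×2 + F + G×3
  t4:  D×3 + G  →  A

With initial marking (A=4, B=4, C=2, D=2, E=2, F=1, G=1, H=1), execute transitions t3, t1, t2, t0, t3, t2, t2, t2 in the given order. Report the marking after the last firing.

(A=0, B=8, C=9, D=2, E=0, F=11, G=1, H=1)

step 1: fire t3:  (A=4, B=4, C=2, D=2, E=2, F=1, G=1, H=1) → (A=3, B=6, C=2, D=2, E=2, F=2, G=4, H=1)
step 2: fire t1:  (A=3, B=6, C=2, D=2, E=2, F=2, G=4, H=1) → (A=0, B=6, C=5, D=2, E=2, F=2, G=2, H=1)
step 3: fire t2:  (A=0, B=6, C=5, D=2, E=2, F=2, G=2, H=1) → (A=0, B=6, C=6, D=2, E=2, F=4, G=1, H=1)
step 4: fire t0:  (A=0, B=6, C=6, D=2, E=2, F=4, G=1, H=1) → (A=1, B=6, C=6, D=2, E=0, F=4, G=1, H=1)
step 5: fire t3:  (A=1, B=6, C=6, D=2, E=0, F=4, G=1, H=1) → (A=0, B=8, C=6, D=2, E=0, F=5, G=4, H=1)
step 6: fire t2:  (A=0, B=8, C=6, D=2, E=0, F=5, G=4, H=1) → (A=0, B=8, C=7, D=2, E=0, F=7, G=3, H=1)
step 7: fire t2:  (A=0, B=8, C=7, D=2, E=0, F=7, G=3, H=1) → (A=0, B=8, C=8, D=2, E=0, F=9, G=2, H=1)
step 8: fire t2:  (A=0, B=8, C=8, D=2, E=0, F=9, G=2, H=1) → (A=0, B=8, C=9, D=2, E=0, F=11, G=1, H=1)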